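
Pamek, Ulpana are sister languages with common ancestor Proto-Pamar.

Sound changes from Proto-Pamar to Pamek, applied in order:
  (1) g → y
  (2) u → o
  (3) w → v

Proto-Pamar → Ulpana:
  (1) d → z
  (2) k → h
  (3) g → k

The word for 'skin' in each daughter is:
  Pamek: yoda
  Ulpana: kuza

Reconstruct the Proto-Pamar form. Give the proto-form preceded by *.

Position 2: Pamek has o, Ulpana has u. Ulpana preserves u here (none of its changes turn any other segment into u), so the proto-segment is *u.
Position 3: Pamek has d, Ulpana has z. Pamek preserves d here (none of its changes turn any other segment into d), so the proto-segment is *d.
This points to *guda. Verify forward in each daughter:
Pamek: start from *guda.
  rule 1 (unconditioned shift): guda → yuda
  rule 2 (vowel merger): yuda → yoda
  rule 3: no change — yoda
  ⇒ Pamek yoda
Ulpana: start from *guda.
  rule 1 (unconditioned shift): guda → guza
  rule 2: no change — guza
  rule 3 (unconditioned shift): guza → kuza
  ⇒ Ulpana kuza
No other proto-form is consistent with every reflex, so the reconstruction is *guda.

*guda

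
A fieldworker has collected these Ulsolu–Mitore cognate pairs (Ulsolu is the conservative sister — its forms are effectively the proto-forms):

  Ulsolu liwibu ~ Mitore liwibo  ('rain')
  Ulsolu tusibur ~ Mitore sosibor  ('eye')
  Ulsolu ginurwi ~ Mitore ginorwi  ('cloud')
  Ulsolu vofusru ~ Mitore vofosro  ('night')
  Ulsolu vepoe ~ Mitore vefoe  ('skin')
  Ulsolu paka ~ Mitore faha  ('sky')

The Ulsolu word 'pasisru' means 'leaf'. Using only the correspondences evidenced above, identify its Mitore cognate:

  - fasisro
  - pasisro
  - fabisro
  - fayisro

paka ~ faha — Ulsolu p corresponds to Mitore f word-initially before a back vowel.
liwibu ~ liwibo, vofusru ~ vofosro — Ulsolu u corresponds to Mitore o word-finally.
Applying these to Ulsolu 'pasisru':
  pasisru → fasisru   (p→f word-initially before a back vowel)
  fasisru → fasisro   (u→o word-finally)
So the Mitore cognate is 'fasisro'.

fasisro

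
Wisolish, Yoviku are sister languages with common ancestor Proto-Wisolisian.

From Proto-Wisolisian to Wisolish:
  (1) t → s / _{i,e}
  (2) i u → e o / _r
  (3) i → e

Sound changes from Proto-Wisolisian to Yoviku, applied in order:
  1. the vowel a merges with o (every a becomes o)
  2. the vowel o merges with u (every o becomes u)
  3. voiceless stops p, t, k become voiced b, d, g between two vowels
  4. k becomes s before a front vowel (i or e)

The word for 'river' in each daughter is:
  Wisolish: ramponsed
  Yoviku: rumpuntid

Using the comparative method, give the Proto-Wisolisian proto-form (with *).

*rampontid

Position 7: Wisolish has s, Yoviku has t. Yoviku preserves t here (none of its changes turn any other segment into t), so the proto-segment is *t.
Position 8: Wisolish has e, Yoviku has i. Yoviku preserves i here (none of its changes turn any other segment into i), so the proto-segment is *i.
Position 2: Wisolish has a, Yoviku has u. Wisolish preserves a here (none of its changes turn any other segment into a), so the proto-segment is *a.
Continuing position by position gives *rampontid; check it forward:
Wisolish: *rampontid > ramponsid > ramponsed  (by palatalisation, vowel merger)
Yoviku: *rampontid
  rampontid → rompontid   [vowel merger]
  rompontid → rumpuntid   [vowel merger]
  rumpuntid (rule 3 does not apply)
  rumpuntid (rule 4 does not apply)
  giving Yoviku rumpuntid.
Only *rampontid yields all of Wisolish ramponsed, Yoviku rumpuntid.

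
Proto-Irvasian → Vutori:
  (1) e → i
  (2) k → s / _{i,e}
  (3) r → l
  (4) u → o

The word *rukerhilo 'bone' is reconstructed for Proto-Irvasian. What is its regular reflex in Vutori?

losilhilo

Vutori: start from *rukerhilo.
  rule 1 (vowel merger): rukerhilo → rukirhilo
  rule 2 (palatalisation): rukirhilo → rusirhilo
  rule 3 (unconditioned shift): rusirhilo → lusilhilo
  rule 4 (vowel merger): lusilhilo → losilhilo
  ⇒ Vutori losilhilo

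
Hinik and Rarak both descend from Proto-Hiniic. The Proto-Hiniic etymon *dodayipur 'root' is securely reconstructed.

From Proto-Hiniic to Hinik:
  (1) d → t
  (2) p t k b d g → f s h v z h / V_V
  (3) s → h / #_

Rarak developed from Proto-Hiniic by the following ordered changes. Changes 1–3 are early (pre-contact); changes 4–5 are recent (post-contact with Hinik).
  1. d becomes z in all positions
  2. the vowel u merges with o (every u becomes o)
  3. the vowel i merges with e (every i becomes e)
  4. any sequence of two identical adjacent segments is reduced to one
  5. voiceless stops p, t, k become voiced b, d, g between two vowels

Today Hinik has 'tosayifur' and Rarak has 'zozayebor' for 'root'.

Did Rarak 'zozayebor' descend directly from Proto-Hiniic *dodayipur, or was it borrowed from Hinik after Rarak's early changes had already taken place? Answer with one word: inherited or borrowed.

inherited

If inherited, *dodayipur would pass through all of Rarak's changes:
Rarak: *dodayipur
  dodayipur → zozayipur   [unconditioned shift]
  zozayipur → zozayipor   [vowel merger]
  zozayipor → zozayepor   [vowel merger]
  zozayepor (rule 4 does not apply)
  zozayepor → zozayebor   [intervocalic voicing]
  giving Rarak zozayebor.
If borrowed from Hinik 'tosayifur' after the early changes, it would undergo only the recent ones:
  rule 4 (degemination): no change (tosayifur)
  rule 5 (intervocalic voicing): no change (tosayifur)
  ⇒ as a loan: tosayifur
Rarak 'zozayebor' matches the inherited outcome exactly, so it is an inherited cognate, not a loan.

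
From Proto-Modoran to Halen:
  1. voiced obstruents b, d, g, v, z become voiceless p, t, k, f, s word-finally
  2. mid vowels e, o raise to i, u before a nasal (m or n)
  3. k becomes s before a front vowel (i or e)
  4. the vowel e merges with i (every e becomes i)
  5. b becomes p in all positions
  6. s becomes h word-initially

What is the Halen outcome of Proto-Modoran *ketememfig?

hitimimfik

Halen: *ketememfig
  ketememfig → ketememfik   [final devoicing]
  ketememfik → ketimimfik   [pre-nasal raising]
  ketimimfik → setimimfik   [palatalisation]
  setimimfik → sitimimfik   [vowel merger]
  sitimimfik (rule 5 does not apply)
  sitimimfik → hitimimfik   [debuccalisation]
  giving Halen hitimimfik.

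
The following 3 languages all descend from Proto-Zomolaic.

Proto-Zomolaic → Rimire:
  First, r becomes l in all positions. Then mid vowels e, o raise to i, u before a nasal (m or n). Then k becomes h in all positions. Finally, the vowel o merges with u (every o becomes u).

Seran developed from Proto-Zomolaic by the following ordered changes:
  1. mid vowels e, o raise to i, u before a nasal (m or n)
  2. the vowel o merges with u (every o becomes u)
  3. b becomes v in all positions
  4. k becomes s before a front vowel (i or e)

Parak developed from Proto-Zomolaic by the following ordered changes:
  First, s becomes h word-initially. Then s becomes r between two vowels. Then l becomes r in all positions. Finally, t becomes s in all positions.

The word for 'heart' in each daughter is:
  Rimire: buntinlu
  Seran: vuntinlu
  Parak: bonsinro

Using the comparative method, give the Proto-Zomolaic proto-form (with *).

*bontinlo

Position 7: Rimire has l, Seran has l, Parak has r. Seran preserves l here (none of its changes turn any other segment into l), so the proto-segment is *l.
Position 4: Rimire has t, Seran has t, Parak has s. Rimire preserves t here (none of its changes turn any other segment into t), so the proto-segment is *t.
Position 1: Rimire has b, Seran has v, Parak has b. Rimire preserves b here (none of its changes turn any other segment into b), so the proto-segment is *b.
Continuing position by position gives *bontinlo; check it forward:
Rimire: start from *bontinlo.
  rule 1: no change — bontinlo
  rule 2 (pre-nasal raising): bontinlo → buntinlo
  rule 3: no change — buntinlo
  rule 4 (vowel merger): buntinlo → buntinlu
  ⇒ Rimire buntinlu
Seran: start from *bontinlo.
  rule 1 (pre-nasal raising): bontinlo → buntinlo
  rule 2 (vowel merger): buntinlo → buntinlu
  rule 3 (unconditioned shift): buntinlu → vuntinlu
  rule 4: no change — vuntinlu
  ⇒ Seran vuntinlu
Parak: *bontinlo > bontinro > bonsinro  (by unconditioned shift, unconditioned shift)
Only *bontinlo yields all of Rimire buntinlu, Seran vuntinlu, Parak bonsinro.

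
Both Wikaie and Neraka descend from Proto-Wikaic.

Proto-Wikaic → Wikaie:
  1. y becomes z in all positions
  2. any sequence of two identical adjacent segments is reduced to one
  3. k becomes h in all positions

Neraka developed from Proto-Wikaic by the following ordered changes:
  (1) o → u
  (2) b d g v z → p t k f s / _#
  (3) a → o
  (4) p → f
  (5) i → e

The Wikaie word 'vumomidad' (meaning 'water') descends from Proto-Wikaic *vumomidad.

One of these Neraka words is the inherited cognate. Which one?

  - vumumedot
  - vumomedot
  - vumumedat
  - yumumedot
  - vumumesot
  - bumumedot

vumumedot

Neraka: *vumomidad > vumumidad > vumumidat > vumumidot > vumumedot  (by vowel merger, final devoicing, vowel merger, vowel merger)
The other candidates each miss or misapply at least one Neraka change.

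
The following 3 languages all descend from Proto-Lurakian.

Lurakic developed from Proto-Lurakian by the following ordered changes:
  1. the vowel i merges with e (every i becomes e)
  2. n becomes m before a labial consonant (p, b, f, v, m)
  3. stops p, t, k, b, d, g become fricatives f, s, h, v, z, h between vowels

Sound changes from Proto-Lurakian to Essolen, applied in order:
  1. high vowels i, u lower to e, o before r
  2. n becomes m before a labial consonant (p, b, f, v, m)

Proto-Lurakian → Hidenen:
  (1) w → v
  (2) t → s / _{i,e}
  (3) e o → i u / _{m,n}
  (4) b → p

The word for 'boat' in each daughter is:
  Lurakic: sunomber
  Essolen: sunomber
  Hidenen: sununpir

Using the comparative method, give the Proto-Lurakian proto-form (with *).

Position 6: Lurakic has b, Essolen has b, Hidenen has p. Lurakic preserves b here (none of its changes turn any other segment into b), so the proto-segment is *b.
Position 4: Lurakic has o, Essolen has o, Hidenen has u. Lurakic preserves o here (none of its changes turn any other segment into o), so the proto-segment is *o.
This points to *sunonbir. Verify forward in each daughter:
Lurakic: start from *sunonbir.
  rule 1 (vowel merger): sunonbir → sunonber
  rule 2 (nasal place assimilation): sunonber → sunomber
  rule 3: no change — sunomber
  ⇒ Lurakic sunomber
Essolen: start from *sunonbir.
  rule 1 (pre-rhotic lowering): sunonbir → sunonber
  rule 2 (nasal place assimilation): sunonber → sunomber
  ⇒ Essolen sunomber
Hidenen: start from *sunonbir.
  rule 1: no change — sunonbir
  rule 2: no change — sunonbir
  rule 3 (pre-nasal raising): sunonbir → sununbir
  rule 4 (unconditioned shift): sununbir → sununpir
  ⇒ Hidenen sununpir
*sunonbir is the unique common source.

*sunonbir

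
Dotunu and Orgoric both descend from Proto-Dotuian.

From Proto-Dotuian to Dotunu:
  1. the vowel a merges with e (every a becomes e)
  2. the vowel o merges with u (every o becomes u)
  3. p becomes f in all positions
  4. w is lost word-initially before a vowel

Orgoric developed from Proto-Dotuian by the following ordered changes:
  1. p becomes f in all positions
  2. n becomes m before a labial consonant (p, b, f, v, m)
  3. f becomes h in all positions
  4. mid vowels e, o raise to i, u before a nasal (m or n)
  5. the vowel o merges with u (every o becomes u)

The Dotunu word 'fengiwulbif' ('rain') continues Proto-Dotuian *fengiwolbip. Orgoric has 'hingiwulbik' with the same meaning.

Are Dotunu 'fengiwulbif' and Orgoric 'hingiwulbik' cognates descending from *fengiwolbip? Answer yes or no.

Derive the expected Orgoric reflex of *fengiwolbip:
Orgoric: *fengiwolbip
  fengiwolbip → fengiwolbif   [unconditioned shift]
  fengiwolbif (rule 2 does not apply)
  fengiwolbif → hengiwolbih   [unconditioned shift]
  hengiwolbih → hingiwolbih   [pre-nasal raising]
  hingiwolbih → hingiwulbih   [vowel merger]
  giving Orgoric hingiwulbih.
The regular Orgoric reflex would be 'hingiwulbih', but the attested form is 'hingiwulbik'. The correspondence is irregular, so they are not cognates (the Orgoric form has a different source).

no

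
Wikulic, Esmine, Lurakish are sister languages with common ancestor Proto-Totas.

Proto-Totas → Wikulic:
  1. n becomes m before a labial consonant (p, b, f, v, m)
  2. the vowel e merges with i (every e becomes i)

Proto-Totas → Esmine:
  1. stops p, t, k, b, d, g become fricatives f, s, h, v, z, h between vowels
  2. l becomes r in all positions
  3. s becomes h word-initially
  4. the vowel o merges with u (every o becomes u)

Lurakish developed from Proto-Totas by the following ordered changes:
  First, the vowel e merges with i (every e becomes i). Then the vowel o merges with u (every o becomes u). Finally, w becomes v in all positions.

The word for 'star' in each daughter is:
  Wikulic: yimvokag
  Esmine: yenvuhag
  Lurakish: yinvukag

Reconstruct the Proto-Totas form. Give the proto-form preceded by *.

*yenvokag

Position 3: Wikulic has m, Esmine has n, Lurakish has n. Esmine preserves n here (none of its changes turn any other segment into n), so the proto-segment is *n.
Position 5: Wikulic has o, Esmine has u, Lurakish has u. Wikulic preserves o here (none of its changes turn any other segment into o), so the proto-segment is *o.
Verify the candidate proto-form against each daughter:
Wikulic: *yenvokag
  yenvokag → yemvokag   [nasal place assimilation]
  yemvokag → yimvokag   [vowel merger]
  giving Wikulic yimvokag.
Esmine: start from *yenvokag.
  rule 1 (intervocalic lenition): yenvokag → yenvohag
  rule 2: no change — yenvohag
  rule 3: no change — yenvohag
  rule 4 (vowel merger): yenvohag → yenvuhag
  ⇒ Esmine yenvuhag
Lurakish: start from *yenvokag.
  rule 1 (vowel merger): yenvokag → yinvokag
  rule 2 (vowel merger): yinvokag → yinvukag
  rule 3: no change — yinvukag
  ⇒ Lurakish yinvukag
Only *yenvokag yields all of Wikulic yimvokag, Esmine yenvuhag, Lurakish yinvukag.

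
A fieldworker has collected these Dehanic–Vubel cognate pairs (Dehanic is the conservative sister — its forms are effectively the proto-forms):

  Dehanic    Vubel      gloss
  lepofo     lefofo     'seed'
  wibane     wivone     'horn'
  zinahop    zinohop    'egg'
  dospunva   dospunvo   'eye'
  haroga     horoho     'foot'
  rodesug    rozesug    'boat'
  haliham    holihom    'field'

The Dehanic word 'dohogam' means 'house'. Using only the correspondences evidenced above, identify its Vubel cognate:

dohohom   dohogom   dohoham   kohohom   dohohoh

haroga ~ horoho — Dehanic g corresponds to Vubel h between vowels (before a back vowel).
haliham ~ holihom — Dehanic a corresponds to Vubel o after a consonant, before a nasal.
Applying these to Dehanic 'dohogam':
  dohogam → dohoham   (g→h between vowels (before a back vowel))
  dohoham → dohohom   (a→o after a consonant, before a nasal)
So the Vubel cognate is 'dohohom'.

dohohom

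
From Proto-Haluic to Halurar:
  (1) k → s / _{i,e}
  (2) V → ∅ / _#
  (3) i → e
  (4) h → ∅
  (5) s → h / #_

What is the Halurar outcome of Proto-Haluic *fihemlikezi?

feemlesez

Halurar: *fihemlikezi
  fihemlikezi → fihemlisezi   [palatalisation]
  fihemlisezi → fihemlisez   [apocope]
  fihemlisez → fehemlesez   [vowel merger]
  fehemlesez → feemlesez   [h-loss]
  feemlesez (rule 5 does not apply)
  giving Halurar feemlesez.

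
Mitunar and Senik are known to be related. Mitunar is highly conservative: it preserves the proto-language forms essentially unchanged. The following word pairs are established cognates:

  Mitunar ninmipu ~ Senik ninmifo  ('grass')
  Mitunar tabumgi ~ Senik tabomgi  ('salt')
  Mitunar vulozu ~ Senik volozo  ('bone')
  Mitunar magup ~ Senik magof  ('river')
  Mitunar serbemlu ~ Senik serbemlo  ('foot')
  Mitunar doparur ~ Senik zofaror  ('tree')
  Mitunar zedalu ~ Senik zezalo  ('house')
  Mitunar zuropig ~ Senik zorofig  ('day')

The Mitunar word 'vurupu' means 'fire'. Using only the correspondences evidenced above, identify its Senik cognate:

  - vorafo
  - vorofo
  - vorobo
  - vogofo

vorofo

doparur ~ zofaror, zuropig ~ zorofig — Mitunar u corresponds to Senik o after a consonant, before r.
magup ~ magof — Mitunar u corresponds to Senik o after a consonant, before a labial obstruent.
ninmipu ~ ninmifo — Mitunar p corresponds to Senik f between vowels (before a back vowel).
ninmipu ~ ninmifo, vulozu ~ volozo — Mitunar u corresponds to Senik o word-finally.
Applying these to Mitunar 'vurupu':
  vurupu → vorupu   (u→o after a consonant, before r)
  vorupu → voropu   (u→o after a consonant, before a labial obstruent)
  voropu → vorofu   (p→f between vowels (before a back vowel))
  vorofu → vorofo   (u→o word-finally)
So the Senik cognate is 'vorofo'.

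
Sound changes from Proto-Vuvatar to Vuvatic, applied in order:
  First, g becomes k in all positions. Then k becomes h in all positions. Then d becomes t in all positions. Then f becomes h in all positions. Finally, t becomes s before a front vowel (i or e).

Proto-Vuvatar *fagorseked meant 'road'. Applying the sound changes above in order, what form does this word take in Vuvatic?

Vuvatic: *fagorseked > fakorseked > fahorsehed > fahorsehet > hahorsehet  (by unconditioned shift, unconditioned shift, unconditioned shift, unconditioned shift)

hahorsehet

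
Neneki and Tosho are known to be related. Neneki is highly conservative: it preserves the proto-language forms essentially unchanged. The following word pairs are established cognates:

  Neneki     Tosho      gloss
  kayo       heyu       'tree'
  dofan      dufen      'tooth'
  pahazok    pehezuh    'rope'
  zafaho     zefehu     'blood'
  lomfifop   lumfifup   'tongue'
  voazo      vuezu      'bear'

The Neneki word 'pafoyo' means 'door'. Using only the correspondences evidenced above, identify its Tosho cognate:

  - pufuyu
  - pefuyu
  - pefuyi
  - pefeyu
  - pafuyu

zafaho ~ zefehu — Neneki a corresponds to Tosho e after a consonant, before a labial obstruent.
pahazok ~ pehezuh — Neneki o corresponds to Tosho u after a consonant, before a consonant other than r, m, n, p, b, f, v.
kayo ~ heyu, zafaho ~ zefehu — Neneki o corresponds to Tosho u word-finally.
Applying these to Neneki 'pafoyo':
  pafoyo → pefoyo   (a→e after a consonant, before a labial obstruent)
  pefoyo → pefuyo   (o→u after a consonant, before a consonant other than r, m, n, p, b, f, v)
  pefuyo → pefuyu   (o→u word-finally)
So the Tosho cognate is 'pefuyu'.

pefuyu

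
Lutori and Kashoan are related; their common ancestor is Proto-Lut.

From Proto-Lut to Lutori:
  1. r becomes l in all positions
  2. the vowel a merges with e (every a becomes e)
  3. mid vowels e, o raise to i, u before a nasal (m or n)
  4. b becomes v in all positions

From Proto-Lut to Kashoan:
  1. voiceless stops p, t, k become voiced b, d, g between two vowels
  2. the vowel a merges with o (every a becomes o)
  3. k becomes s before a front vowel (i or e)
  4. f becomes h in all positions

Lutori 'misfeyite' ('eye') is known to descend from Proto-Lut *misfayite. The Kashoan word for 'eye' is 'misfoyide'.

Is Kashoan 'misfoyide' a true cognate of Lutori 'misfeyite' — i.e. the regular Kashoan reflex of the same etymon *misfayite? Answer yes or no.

no

Derive the expected Kashoan reflex of *misfayite:
Kashoan: *misfayite
  misfayite → misfayide   [intervocalic voicing]
  misfayide → misfoyide   [vowel merger]
  misfoyide (rule 3 does not apply)
  misfoyide → mishoyide   [unconditioned shift]
  giving Kashoan mishoyide.
The regular Kashoan reflex would be 'mishoyide', but the attested form is 'misfoyide'. The correspondence is irregular, so they are not cognates (the Kashoan form has a different source).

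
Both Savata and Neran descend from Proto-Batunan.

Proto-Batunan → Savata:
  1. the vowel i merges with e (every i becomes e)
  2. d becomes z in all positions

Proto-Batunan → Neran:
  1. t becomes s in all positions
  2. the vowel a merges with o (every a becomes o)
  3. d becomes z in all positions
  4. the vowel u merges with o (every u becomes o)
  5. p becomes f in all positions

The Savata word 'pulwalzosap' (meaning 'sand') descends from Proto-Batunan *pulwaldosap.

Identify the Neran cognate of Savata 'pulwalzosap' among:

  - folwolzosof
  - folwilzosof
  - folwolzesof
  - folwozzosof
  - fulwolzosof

Neran: *pulwaldosap
  pulwaldosap (rule 1 does not apply)
  pulwaldosap → pulwoldosop   [vowel merger]
  pulwoldosop → pulwolzosop   [unconditioned shift]
  pulwolzosop → polwolzosop   [vowel merger]
  polwolzosop → folwolzosof   [unconditioned shift]
  giving Neran folwolzosof.
Only 'folwolzosof' matches the regular Neran development of *pulwaldosap.

folwolzosof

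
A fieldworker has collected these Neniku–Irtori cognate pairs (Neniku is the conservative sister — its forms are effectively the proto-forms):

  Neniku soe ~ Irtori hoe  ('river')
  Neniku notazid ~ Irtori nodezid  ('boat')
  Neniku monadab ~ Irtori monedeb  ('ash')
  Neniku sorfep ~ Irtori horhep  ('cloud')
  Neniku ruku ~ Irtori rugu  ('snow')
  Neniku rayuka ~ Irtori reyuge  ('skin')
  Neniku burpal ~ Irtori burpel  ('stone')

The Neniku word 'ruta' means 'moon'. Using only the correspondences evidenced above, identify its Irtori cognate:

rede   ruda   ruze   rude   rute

notazid ~ nodezid — Neniku t corresponds to Irtori d between vowels (before a back vowel).
rayuka ~ reyuge — Neniku a corresponds to Irtori e word-finally.
Applying these to Neniku 'ruta':
  ruta → ruda   (t→d between vowels (before a back vowel))
  ruda → rude   (a→e word-finally)
So the Irtori cognate is 'rude'.

rude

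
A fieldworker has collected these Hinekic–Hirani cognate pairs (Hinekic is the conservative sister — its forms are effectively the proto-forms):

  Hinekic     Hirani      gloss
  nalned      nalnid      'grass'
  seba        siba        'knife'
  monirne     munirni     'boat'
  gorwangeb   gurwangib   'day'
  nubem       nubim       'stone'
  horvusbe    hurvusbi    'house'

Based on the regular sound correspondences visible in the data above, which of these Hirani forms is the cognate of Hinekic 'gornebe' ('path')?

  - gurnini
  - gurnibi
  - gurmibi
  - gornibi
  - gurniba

gurnibi

gorwangeb ~ gurwangib, horvusbe ~ hurvusbi — Hinekic o corresponds to Hirani u after a consonant, before r.
seba ~ siba, gorwangeb ~ gurwangib — Hinekic e corresponds to Hirani i after a consonant, before a labial obstruent.
monirne ~ munirni, horvusbe ~ hurvusbi — Hinekic e corresponds to Hirani i word-finally.
Applying these to Hinekic 'gornebe':
  gornebe → gurnebe   (o→u after a consonant, before r)
  gurnebe → gurnibe   (e→i after a consonant, before a labial obstruent)
  gurnibe → gurnibi   (e→i word-finally)
So the Hirani cognate is 'gurnibi'.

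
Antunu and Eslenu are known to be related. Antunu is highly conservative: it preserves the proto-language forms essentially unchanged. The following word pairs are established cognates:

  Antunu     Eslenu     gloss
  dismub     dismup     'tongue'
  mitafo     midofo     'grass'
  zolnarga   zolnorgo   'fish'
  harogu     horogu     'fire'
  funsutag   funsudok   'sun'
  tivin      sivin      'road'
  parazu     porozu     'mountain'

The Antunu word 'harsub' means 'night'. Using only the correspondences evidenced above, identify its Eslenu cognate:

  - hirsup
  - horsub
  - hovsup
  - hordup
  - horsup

zolnarga ~ zolnorgo, harogu ~ horogu — Antunu a corresponds to Eslenu o after a consonant, before r.
dismub ~ dismup — Antunu b corresponds to Eslenu p word-finally.
Applying these to Antunu 'harsub':
  harsub → horsub   (a→o after a consonant, before r)
  horsub → horsup   (b→p word-finally)
So the Eslenu cognate is 'horsup'.

horsup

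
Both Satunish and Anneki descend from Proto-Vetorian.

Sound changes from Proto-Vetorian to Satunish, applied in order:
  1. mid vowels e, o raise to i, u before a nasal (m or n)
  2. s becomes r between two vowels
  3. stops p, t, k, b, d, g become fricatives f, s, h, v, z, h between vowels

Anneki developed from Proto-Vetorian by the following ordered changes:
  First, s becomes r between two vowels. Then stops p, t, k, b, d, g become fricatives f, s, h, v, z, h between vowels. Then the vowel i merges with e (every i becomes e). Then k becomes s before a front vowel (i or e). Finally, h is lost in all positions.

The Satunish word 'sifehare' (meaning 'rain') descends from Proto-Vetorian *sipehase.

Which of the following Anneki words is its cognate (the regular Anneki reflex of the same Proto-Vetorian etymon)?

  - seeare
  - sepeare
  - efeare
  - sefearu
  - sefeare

sefeare

Anneki: *sipehase
  sipehase → sipehare   [rhotacism]
  sipehare → sifehare   [intervocalic lenition]
  sifehare → sefehare   [vowel merger]
  sefehare (rule 4 does not apply)
  sefehare → sefeare   [h-loss]
  giving Anneki sefeare.
The other candidates each miss or misapply at least one Anneki change.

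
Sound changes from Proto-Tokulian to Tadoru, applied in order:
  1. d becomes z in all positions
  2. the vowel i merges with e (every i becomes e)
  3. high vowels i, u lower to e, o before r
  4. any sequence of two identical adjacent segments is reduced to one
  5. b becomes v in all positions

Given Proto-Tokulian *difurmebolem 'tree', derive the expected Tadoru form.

Tadoru: *difurmebolem
  difurmebolem → zifurmebolem   [unconditioned shift]
  zifurmebolem → zefurmebolem   [vowel merger]
  zefurmebolem → zeformebolem   [pre-rhotic lowering]
  zeformebolem (rule 4 does not apply)
  zeformebolem → zeformevolem   [unconditioned shift]
  giving Tadoru zeformevolem.

zeformevolem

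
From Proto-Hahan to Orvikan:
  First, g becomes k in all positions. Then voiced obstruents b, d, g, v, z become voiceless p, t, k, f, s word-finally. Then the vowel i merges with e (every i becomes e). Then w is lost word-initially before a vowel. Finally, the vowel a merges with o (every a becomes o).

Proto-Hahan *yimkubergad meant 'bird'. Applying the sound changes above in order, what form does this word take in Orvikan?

yemkuberkot

Orvikan: *yimkubergad
  yimkubergad → yimkuberkad   [unconditioned shift]
  yimkuberkad → yimkuberkat   [final devoicing]
  yimkuberkat → yemkuberkat   [vowel merger]
  yemkuberkat (rule 4 does not apply)
  yemkuberkat → yemkuberkot   [vowel merger]
  giving Orvikan yemkuberkot.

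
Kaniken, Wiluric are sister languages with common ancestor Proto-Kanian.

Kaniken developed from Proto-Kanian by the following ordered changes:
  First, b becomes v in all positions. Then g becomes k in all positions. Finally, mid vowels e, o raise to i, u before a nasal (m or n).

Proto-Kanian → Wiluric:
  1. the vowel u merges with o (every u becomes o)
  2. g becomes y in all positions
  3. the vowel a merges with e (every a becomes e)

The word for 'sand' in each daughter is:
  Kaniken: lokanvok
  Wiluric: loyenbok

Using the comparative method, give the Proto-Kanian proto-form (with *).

*loganbok

Position 3: Kaniken has k, Wiluric has y. Taking the neighbouring segments as reconstructed: Kaniken k could go back to *k or *g; Wiluric y could go back to *g or *y — the one source consistent with every daughter is *g.
Position 6: Kaniken has v, Wiluric has b. Wiluric preserves b here (none of its changes turn any other segment into b), so the proto-segment is *b.
Position 4: Kaniken has a, Wiluric has e. Kaniken preserves a here (none of its changes turn any other segment into a), so the proto-segment is *a.
The remaining positions agree across the daughters. Check the candidate against every language:
Kaniken: *loganbok
  loganbok → loganvok   [unconditioned shift]
  loganvok → lokanvok   [unconditioned shift]
  lokanvok (rule 3 does not apply)
  giving Kaniken lokanvok.
Wiluric: start from *loganbok.
  rule 1: no change — loganbok
  rule 2 (unconditioned shift): loganbok → loyanbok
  rule 3 (vowel merger): loyanbok → loyenbok
  ⇒ Wiluric loyenbok
*loganbok is the unique common source.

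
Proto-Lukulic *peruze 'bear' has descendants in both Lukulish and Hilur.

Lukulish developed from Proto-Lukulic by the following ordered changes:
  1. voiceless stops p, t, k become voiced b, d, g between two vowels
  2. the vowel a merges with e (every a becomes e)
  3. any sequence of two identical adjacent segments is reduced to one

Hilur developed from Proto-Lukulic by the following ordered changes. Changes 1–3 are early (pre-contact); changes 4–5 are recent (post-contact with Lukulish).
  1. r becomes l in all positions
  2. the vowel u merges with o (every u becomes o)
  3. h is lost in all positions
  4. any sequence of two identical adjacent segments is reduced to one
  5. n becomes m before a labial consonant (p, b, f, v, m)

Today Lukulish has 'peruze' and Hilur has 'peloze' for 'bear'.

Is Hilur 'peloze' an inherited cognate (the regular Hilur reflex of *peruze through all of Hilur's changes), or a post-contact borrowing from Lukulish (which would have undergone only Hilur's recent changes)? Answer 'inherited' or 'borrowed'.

If inherited, *peruze would pass through all of Hilur's changes:
Hilur: *peruze > peluze > peloze  (by unconditioned shift, vowel merger)
If borrowed from Lukulish 'peruze' after the early changes, it would undergo only the recent ones:
  rule 4 (degemination): no change (peruze)
  rule 5 (nasal place assimilation): no change (peruze)
  ⇒ as a loan: peruze
Hilur 'peloze' matches the inherited outcome exactly, so it is an inherited cognate, not a loan.

inherited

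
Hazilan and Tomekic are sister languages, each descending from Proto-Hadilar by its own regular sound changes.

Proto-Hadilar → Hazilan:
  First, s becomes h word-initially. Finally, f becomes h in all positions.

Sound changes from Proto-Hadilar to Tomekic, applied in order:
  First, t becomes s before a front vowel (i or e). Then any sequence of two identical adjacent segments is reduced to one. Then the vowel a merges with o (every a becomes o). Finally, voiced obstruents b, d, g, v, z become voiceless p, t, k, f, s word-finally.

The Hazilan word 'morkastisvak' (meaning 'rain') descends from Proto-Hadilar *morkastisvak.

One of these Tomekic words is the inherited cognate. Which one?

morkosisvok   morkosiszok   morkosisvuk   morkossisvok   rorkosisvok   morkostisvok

morkosisvok

Tomekic: start from *morkastisvak.
  rule 1 (palatalisation): morkastisvak → morkassisvak
  rule 2 (degemination): morkassisvak → morkasisvak
  rule 3 (vowel merger): morkasisvak → morkosisvok
  rule 4: no change — morkosisvok
  ⇒ Tomekic morkosisvok
Only 'morkosisvok' matches the regular Tomekic development of *morkastisvak.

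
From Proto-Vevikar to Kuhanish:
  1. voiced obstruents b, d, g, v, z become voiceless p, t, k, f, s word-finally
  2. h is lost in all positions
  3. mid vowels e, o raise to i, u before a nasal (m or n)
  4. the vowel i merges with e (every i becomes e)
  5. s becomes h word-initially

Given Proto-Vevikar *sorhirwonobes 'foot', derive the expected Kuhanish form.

horerwunobes

Kuhanish: *sorhirwonobes
  sorhirwonobes (rule 1 does not apply)
  sorhirwonobes → sorirwonobes   [h-loss]
  sorirwonobes → sorirwunobes   [pre-nasal raising]
  sorirwunobes → sorerwunobes   [vowel merger]
  sorerwunobes → horerwunobes   [debuccalisation]
  giving Kuhanish horerwunobes.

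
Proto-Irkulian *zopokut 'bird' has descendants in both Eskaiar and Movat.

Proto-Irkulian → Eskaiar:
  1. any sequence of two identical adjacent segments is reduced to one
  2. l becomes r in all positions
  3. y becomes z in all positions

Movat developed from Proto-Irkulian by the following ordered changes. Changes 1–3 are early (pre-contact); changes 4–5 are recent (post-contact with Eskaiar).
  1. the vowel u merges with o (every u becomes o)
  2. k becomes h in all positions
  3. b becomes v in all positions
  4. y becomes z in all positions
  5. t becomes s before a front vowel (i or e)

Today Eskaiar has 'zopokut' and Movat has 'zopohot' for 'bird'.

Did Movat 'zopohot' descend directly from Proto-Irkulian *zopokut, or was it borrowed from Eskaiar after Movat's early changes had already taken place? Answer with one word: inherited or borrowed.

If inherited, *zopokut would pass through all of Movat's changes:
Movat: *zopokut > zopokot > zopohot  (by vowel merger, unconditioned shift)
If borrowed from Eskaiar 'zopokut' after the early changes, it would undergo only the recent ones:
  rule 4 (unconditioned shift): no change (zopokut)
  rule 5 (palatalisation): no change (zopokut)
  ⇒ as a loan: zopokut
Movat 'zopohot' matches the inherited outcome exactly, so it is an inherited cognate, not a loan.

inherited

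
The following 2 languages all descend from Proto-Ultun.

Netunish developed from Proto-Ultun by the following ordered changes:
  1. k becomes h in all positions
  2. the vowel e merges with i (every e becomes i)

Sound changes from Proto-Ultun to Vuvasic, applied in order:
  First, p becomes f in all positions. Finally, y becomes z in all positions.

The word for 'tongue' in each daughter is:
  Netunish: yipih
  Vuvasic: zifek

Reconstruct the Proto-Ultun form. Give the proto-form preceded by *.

Position 4: Netunish has i, Vuvasic has e. Vuvasic preserves e here (none of its changes turn any other segment into e), so the proto-segment is *e.
Position 1: Netunish has y, Vuvasic has z. Netunish preserves y here (none of its changes turn any other segment into y), so the proto-segment is *y.
Position 5: Netunish has h, Vuvasic has k. Vuvasic preserves k here (none of its changes turn any other segment into k), so the proto-segment is *k.
Continuing position by position gives *yipek; check it forward:
Netunish: *yipek > yipeh > yipih  (by unconditioned shift, vowel merger)
Vuvasic: start from *yipek.
  rule 1 (unconditioned shift): yipek → yifek
  rule 2 (unconditioned shift): yifek → zifek
  ⇒ Vuvasic zifek
Only *yipek yields all of Netunish yipih, Vuvasic zifek.

*yipek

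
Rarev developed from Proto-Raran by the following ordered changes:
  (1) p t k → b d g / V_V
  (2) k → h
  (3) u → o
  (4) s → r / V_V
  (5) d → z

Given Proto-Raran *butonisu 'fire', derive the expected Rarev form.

Rarev: *butonisu
  butonisu → budonisu   [intervocalic voicing]
  budonisu (rule 2 does not apply)
  budonisu → bodoniso   [vowel merger]
  bodoniso → bodoniro   [rhotacism]
  bodoniro → bozoniro   [unconditioned shift]
  giving Rarev bozoniro.

bozoniro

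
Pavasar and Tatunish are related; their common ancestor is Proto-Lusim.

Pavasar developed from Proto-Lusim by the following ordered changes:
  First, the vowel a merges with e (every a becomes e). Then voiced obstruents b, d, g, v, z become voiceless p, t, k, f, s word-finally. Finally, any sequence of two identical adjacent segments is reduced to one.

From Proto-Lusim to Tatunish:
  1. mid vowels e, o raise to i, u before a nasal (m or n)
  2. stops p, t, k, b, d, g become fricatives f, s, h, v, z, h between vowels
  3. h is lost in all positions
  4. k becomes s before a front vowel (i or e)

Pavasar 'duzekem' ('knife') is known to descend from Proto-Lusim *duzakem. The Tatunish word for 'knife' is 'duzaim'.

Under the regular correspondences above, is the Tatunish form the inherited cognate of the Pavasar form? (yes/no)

yes

Derive the expected Tatunish reflex of *duzakem:
Tatunish: *duzakem
  duzakem → duzakim   [pre-nasal raising]
  duzakim → duzahim   [intervocalic lenition]
  duzahim → duzaim   [h-loss]
  duzaim (rule 4 does not apply)
  giving Tatunish duzaim.
Tatunish 'duzaim' matches the regular reflex exactly, so the pair is cognate.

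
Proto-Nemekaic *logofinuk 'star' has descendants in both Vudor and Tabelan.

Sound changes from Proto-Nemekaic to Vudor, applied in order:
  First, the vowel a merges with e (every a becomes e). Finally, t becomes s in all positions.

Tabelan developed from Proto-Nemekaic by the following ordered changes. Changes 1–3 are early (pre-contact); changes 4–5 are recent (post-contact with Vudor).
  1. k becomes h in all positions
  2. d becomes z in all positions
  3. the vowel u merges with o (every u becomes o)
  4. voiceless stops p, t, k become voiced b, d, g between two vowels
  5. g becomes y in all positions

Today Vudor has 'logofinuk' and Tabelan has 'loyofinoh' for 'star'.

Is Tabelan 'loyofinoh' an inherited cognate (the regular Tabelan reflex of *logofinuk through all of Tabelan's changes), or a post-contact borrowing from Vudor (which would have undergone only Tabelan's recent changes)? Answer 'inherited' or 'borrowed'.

inherited

If inherited, *logofinuk would pass through all of Tabelan's changes:
Tabelan: *logofinuk > logofinuh > logofinoh > loyofinoh  (by unconditioned shift, vowel merger, unconditioned shift)
If borrowed from Vudor 'logofinuk' after the early changes, it would undergo only the recent ones:
  rule 4 (intervocalic voicing): no change (logofinuk)
  rule 5 (unconditioned shift): logofinuk → loyofinuk
  ⇒ as a loan: loyofinuk
Tabelan 'loyofinoh' matches the inherited outcome exactly, so it is an inherited cognate, not a loan.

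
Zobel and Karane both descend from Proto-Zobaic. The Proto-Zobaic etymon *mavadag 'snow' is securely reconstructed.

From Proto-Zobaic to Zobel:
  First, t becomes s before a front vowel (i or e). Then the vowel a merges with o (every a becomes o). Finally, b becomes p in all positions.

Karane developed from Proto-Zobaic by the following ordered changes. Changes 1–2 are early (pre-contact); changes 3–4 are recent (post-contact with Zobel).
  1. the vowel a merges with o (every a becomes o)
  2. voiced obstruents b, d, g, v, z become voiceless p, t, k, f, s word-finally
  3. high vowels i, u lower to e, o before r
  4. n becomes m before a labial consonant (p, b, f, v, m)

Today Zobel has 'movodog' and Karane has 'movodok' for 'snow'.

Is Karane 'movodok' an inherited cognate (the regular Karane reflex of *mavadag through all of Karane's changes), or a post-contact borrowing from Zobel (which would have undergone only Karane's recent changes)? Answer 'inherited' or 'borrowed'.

inherited

If inherited, *mavadag would pass through all of Karane's changes:
Karane: *mavadag
  mavadag → movodog   [vowel merger]
  movodog → movodok   [final devoicing]
  movodok (rule 3 does not apply)
  movodok (rule 4 does not apply)
  giving Karane movodok.
If borrowed from Zobel 'movodog' after the early changes, it would undergo only the recent ones:
  rule 3 (pre-rhotic lowering): no change (movodog)
  rule 4 (nasal place assimilation): no change (movodog)
  ⇒ as a loan: movodog
Karane 'movodok' matches the inherited outcome exactly, so it is an inherited cognate, not a loan.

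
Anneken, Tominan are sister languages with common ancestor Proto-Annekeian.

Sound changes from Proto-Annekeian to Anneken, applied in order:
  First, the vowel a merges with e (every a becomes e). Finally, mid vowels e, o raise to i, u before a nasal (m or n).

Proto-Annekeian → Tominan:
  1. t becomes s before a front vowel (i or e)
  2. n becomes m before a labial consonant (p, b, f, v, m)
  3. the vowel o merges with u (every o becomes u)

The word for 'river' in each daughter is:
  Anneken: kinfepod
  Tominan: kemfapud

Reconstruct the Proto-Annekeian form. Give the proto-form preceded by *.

Position 3: Anneken has n, Tominan has m. Anneken preserves n here (none of its changes turn any other segment into n), so the proto-segment is *n.
Position 7: Anneken has o, Tominan has u. Anneken preserves o here (none of its changes turn any other segment into o), so the proto-segment is *o.
Continuing position by position gives *kenfapod; check it forward:
Anneken: *kenfapod
  kenfapod → kenfepod   [vowel merger]
  kenfepod → kinfepod   [pre-nasal raising]
  giving Anneken kinfepod.
Tominan: *kenfapod > kemfapod > kemfapud  (by nasal place assimilation, vowel merger)
*kenfapod is the unique common source.

*kenfapod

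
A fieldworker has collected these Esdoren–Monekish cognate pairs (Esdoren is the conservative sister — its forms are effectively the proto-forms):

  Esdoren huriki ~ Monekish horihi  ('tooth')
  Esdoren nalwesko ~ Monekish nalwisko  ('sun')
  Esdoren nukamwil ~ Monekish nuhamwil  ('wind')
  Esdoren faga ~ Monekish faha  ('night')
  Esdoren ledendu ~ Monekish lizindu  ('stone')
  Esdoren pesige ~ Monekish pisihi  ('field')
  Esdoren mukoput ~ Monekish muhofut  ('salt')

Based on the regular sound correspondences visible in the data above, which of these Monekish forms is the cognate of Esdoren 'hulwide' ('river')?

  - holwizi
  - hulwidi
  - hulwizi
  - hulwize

ledendu ~ lizindu — Esdoren d corresponds to Monekish z between vowels (before a front vowel).
pesige ~ pisihi — Esdoren e corresponds to Monekish i word-finally.
Applying these to Esdoren 'hulwide':
  hulwide → hulwize   (d→z between vowels (before a front vowel))
  hulwize → hulwizi   (e→i word-finally)
So the Monekish cognate is 'hulwizi'.

hulwizi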